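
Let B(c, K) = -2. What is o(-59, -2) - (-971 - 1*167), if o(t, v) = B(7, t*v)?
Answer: 1136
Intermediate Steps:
o(t, v) = -2
o(-59, -2) - (-971 - 1*167) = -2 - (-971 - 1*167) = -2 - (-971 - 167) = -2 - 1*(-1138) = -2 + 1138 = 1136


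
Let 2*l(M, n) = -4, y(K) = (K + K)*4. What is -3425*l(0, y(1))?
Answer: 6850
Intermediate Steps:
y(K) = 8*K (y(K) = (2*K)*4 = 8*K)
l(M, n) = -2 (l(M, n) = (½)*(-4) = -2)
-3425*l(0, y(1)) = -3425*(-2) = 6850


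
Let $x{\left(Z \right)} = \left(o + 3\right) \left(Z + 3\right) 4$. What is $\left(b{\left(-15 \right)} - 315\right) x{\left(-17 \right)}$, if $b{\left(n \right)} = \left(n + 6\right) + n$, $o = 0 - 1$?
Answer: $37968$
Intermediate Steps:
$o = -1$
$b{\left(n \right)} = 6 + 2 n$ ($b{\left(n \right)} = \left(6 + n\right) + n = 6 + 2 n$)
$x{\left(Z \right)} = 24 + 8 Z$ ($x{\left(Z \right)} = \left(-1 + 3\right) \left(Z + 3\right) 4 = 2 \left(3 + Z\right) 4 = \left(6 + 2 Z\right) 4 = 24 + 8 Z$)
$\left(b{\left(-15 \right)} - 315\right) x{\left(-17 \right)} = \left(\left(6 + 2 \left(-15\right)\right) - 315\right) \left(24 + 8 \left(-17\right)\right) = \left(\left(6 - 30\right) - 315\right) \left(24 - 136\right) = \left(-24 - 315\right) \left(-112\right) = \left(-339\right) \left(-112\right) = 37968$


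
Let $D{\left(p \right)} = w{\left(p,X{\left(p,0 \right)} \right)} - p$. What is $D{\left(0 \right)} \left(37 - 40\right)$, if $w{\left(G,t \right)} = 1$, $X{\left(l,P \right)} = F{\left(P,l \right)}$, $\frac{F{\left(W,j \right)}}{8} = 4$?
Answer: $-3$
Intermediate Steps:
$F{\left(W,j \right)} = 32$ ($F{\left(W,j \right)} = 8 \cdot 4 = 32$)
$X{\left(l,P \right)} = 32$
$D{\left(p \right)} = 1 - p$
$D{\left(0 \right)} \left(37 - 40\right) = \left(1 - 0\right) \left(37 - 40\right) = \left(1 + 0\right) \left(-3\right) = 1 \left(-3\right) = -3$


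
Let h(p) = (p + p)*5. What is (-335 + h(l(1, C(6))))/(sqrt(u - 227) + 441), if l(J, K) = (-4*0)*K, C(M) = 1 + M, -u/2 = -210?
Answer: -147735/194288 + 335*sqrt(193)/194288 ≈ -0.73644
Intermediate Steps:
u = 420 (u = -2*(-210) = 420)
l(J, K) = 0 (l(J, K) = 0*K = 0)
h(p) = 10*p (h(p) = (2*p)*5 = 10*p)
(-335 + h(l(1, C(6))))/(sqrt(u - 227) + 441) = (-335 + 10*0)/(sqrt(420 - 227) + 441) = (-335 + 0)/(sqrt(193) + 441) = -335/(441 + sqrt(193))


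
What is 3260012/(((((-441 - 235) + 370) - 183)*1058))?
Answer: -1630006/258681 ≈ -6.3012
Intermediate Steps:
3260012/(((((-441 - 235) + 370) - 183)*1058)) = 3260012/((((-676 + 370) - 183)*1058)) = 3260012/(((-306 - 183)*1058)) = 3260012/((-489*1058)) = 3260012/(-517362) = 3260012*(-1/517362) = -1630006/258681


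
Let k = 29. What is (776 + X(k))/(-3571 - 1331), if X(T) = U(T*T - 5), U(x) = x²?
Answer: -116612/817 ≈ -142.73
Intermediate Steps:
X(T) = (-5 + T²)² (X(T) = (T*T - 5)² = (T² - 5)² = (-5 + T²)²)
(776 + X(k))/(-3571 - 1331) = (776 + (-5 + 29²)²)/(-3571 - 1331) = (776 + (-5 + 841)²)/(-4902) = (776 + 836²)*(-1/4902) = (776 + 698896)*(-1/4902) = 699672*(-1/4902) = -116612/817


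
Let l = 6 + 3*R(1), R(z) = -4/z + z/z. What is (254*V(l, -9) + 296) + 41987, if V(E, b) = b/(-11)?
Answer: 467399/11 ≈ 42491.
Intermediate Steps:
R(z) = 1 - 4/z (R(z) = -4/z + 1 = 1 - 4/z)
l = -3 (l = 6 + 3*((-4 + 1)/1) = 6 + 3*(1*(-3)) = 6 + 3*(-3) = 6 - 9 = -3)
V(E, b) = -b/11 (V(E, b) = b*(-1/11) = -b/11)
(254*V(l, -9) + 296) + 41987 = (254*(-1/11*(-9)) + 296) + 41987 = (254*(9/11) + 296) + 41987 = (2286/11 + 296) + 41987 = 5542/11 + 41987 = 467399/11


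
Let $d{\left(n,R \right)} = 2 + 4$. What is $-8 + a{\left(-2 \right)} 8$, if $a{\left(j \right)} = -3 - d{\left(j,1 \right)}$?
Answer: $-80$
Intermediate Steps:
$d{\left(n,R \right)} = 6$
$a{\left(j \right)} = -9$ ($a{\left(j \right)} = -3 - 6 = -9$)
$-8 + a{\left(-2 \right)} 8 = -8 - 72 = -80$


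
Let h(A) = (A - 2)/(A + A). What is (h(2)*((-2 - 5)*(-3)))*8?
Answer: 0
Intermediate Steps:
h(A) = (-2 + A)/(2*A) (h(A) = (-2 + A)/((2*A)) = (-2 + A)*(1/(2*A)) = (-2 + A)/(2*A))
(h(2)*((-2 - 5)*(-3)))*8 = (((½)*(-2 + 2)/2)*((-2 - 5)*(-3)))*8 = (((½)*(½)*0)*(-7*(-3)))*8 = (0*21)*8 = 0*8 = 0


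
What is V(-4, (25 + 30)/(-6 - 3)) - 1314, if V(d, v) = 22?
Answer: -1292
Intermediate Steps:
V(-4, (25 + 30)/(-6 - 3)) - 1314 = 22 - 1314 = -1292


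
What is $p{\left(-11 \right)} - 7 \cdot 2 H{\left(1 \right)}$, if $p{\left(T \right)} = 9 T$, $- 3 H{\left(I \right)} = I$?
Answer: $- \frac{283}{3} \approx -94.333$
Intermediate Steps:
$H{\left(I \right)} = - \frac{I}{3}$
$p{\left(-11 \right)} - 7 \cdot 2 H{\left(1 \right)} = 9 \left(-11\right) - 7 \cdot 2 \left(\left(- \frac{1}{3}\right) 1\right) = -99 - 14 \left(- \frac{1}{3}\right) = -99 - - \frac{14}{3} = -99 + \frac{14}{3} = - \frac{283}{3}$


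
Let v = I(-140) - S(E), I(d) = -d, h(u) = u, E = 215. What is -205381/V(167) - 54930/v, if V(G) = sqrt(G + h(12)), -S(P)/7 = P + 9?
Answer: -27465/854 - 205381*sqrt(179)/179 ≈ -15383.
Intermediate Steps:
S(P) = -63 - 7*P (S(P) = -7*(P + 9) = -7*(9 + P) = -63 - 7*P)
v = 1708 (v = -1*(-140) - (-63 - 7*215) = 140 - (-63 - 1505) = 140 - 1*(-1568) = 140 + 1568 = 1708)
V(G) = sqrt(12 + G) (V(G) = sqrt(G + 12) = sqrt(12 + G))
-205381/V(167) - 54930/v = -205381/sqrt(12 + 167) - 54930/1708 = -205381*sqrt(179)/179 - 54930*1/1708 = -205381*sqrt(179)/179 - 27465/854 = -27465/854 - 205381*sqrt(179)/179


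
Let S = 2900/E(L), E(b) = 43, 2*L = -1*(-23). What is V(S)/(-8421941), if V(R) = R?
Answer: -2900/362143463 ≈ -8.0079e-6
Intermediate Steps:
L = 23/2 (L = (-1*(-23))/2 = (1/2)*23 = 23/2 ≈ 11.500)
S = 2900/43 ≈ 67.442
V(S)/(-8421941) = (2900/43)/(-8421941) = (2900/43)*(-1/8421941) = -2900/362143463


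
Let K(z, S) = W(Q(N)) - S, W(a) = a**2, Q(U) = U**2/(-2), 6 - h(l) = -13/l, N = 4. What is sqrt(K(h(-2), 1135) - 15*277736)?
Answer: I*sqrt(4167111) ≈ 2041.3*I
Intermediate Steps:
h(l) = 6 + 13/l (h(l) = 6 - (-13)/l = 6 + 13/l)
Q(U) = -U**2/2
K(z, S) = 64 - S (K(z, S) = (-1/2*4**2)**2 - S = (-1/2*16)**2 - S = (-8)**2 - S = 64 - S)
sqrt(K(h(-2), 1135) - 15*277736) = sqrt((64 - 1*1135) - 15*277736) = sqrt((64 - 1135) - 4166040) = sqrt(-1071 - 4166040) = sqrt(-4167111) = I*sqrt(4167111)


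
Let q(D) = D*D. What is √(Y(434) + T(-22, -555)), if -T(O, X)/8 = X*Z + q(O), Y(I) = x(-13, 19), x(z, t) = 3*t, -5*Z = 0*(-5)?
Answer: I*√3815 ≈ 61.766*I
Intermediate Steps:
Z = 0 (Z = -0*(-5) = -⅕*0 = 0)
q(D) = D²
Y(I) = 57 (Y(I) = 3*19 = 57)
T(O, X) = -8*O² (T(O, X) = -8*(X*0 + O²) = -8*(0 + O²) = -8*O²)
√(Y(434) + T(-22, -555)) = √(57 - 8*(-22)²) = √(57 - 8*484) = √(57 - 3872) = √(-3815) = I*√3815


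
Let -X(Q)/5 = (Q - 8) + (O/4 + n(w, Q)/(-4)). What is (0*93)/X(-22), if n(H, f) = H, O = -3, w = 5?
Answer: 0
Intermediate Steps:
X(Q) = 50 - 5*Q (X(Q) = -5*((Q - 8) + (-3/4 + 5/(-4))) = -5*((-8 + Q) + (-3*¼ + 5*(-¼))) = -5*((-8 + Q) + (-¾ - 5/4)) = -5*((-8 + Q) - 2) = -5*(-10 + Q) = 50 - 5*Q)
(0*93)/X(-22) = (0*93)/(50 - 5*(-22)) = 0/(50 + 110) = 0/160 = 0*(1/160) = 0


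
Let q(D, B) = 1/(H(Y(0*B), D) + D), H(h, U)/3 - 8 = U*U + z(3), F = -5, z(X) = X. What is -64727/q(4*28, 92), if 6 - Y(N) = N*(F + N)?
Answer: -2445191879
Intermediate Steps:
Y(N) = 6 - N*(-5 + N)
H(h, U) = 33 + 3*U² (H(h, U) = 24 + 3*(U*U + 3) = 24 + 3*(U² + 3) = 24 + 3*(3 + U²) = 24 + (9 + 3*U²) = 33 + 3*U²)
q(D, B) = 1/(33 + D + 3*D²) (q(D, B) = 1/((33 + 3*D²) + D) = 1/(33 + D + 3*D²))
-64727/q(4*28, 92) = -64727/(1/(33 + 4*28 + 3*(4*28)²)) = -64727/(1/(33 + 112 + 3*112²)) = -64727/(1/(33 + 112 + 3*12544)) = -64727/(1/(33 + 112 + 37632)) = -64727/(1/37777) = -64727/1/37777 = -64727*37777 = -2445191879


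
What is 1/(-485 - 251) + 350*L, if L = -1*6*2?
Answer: -3091201/736 ≈ -4200.0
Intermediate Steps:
L = -12 (L = -6*2 = -12)
1/(-485 - 251) + 350*L = 1/(-485 - 251) + 350*(-12) = 1/(-736) - 4200 = -1/736 - 4200 = -3091201/736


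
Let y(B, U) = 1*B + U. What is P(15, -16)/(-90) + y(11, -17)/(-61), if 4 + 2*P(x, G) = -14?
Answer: 121/610 ≈ 0.19836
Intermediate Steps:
P(x, G) = -9 (P(x, G) = -2 + (1/2)*(-14) = -2 - 7 = -9)
y(B, U) = B + U
P(15, -16)/(-90) + y(11, -17)/(-61) = -9/(-90) + (11 - 17)/(-61) = -9*(-1/90) - 6*(-1/61) = 1/10 + 6/61 = 121/610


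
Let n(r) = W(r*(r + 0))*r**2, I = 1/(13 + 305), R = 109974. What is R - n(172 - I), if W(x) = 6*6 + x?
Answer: -8959095674019402001/10226063376 ≈ -8.7610e+8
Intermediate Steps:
W(x) = 36 + x
I = 1/318 ≈ 0.0031447
n(r) = r**2*(36 + r**2) (n(r) = (36 + r*(r + 0))*r**2 = (36 + r*r)*r**2 = (36 + r**2)*r**2 = r**2*(36 + r**2))
R - n(172 - I) = 109974 - (172 - 1*1/318)**2*(36 + (172 - 1*1/318)**2) = 109974 - (172 - 1/318)**2*(36 + (172 - 1/318)**2) = 109974 - (54695/318)**2*(36 + (54695/318)**2) = 109974 - 2991543025*(36 + 2991543025/101124)/101124 = 109974 - 2991543025*2995183489/(101124*101124) = 109974 - 1*8960220275113114225/10226063376 = 109974 - 8960220275113114225/10226063376 = -8959095674019402001/10226063376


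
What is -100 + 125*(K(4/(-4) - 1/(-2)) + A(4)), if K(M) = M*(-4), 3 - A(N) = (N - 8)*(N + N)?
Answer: 4525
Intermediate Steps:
A(N) = 3 - 2*N*(-8 + N) (A(N) = 3 - (N - 8)*(N + N) = 3 - (-8 + N)*2*N = 3 - 2*N*(-8 + N))
K(M) = -4*M
-100 + 125*(K(4/(-4) - 1/(-2)) + A(4)) = -100 + 125*(-4*(4/(-4) - 1/(-2)) + (3 - 2*4² + 16*4)) = -100 + 125*(-4*(4*(-¼) - 1*(-½)) + (3 - 2*16 + 64)) = -100 + 125*(-4*(-1 + ½) + (3 - 32 + 64)) = -100 + 125*(-4*(-½) + 35) = -100 + 125*(2 + 35) = -100 + 125*37 = -100 + 4625 = 4525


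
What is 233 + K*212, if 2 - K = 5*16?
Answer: -16303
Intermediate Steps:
K = -78 (K = 2 - 5*16 = 2 - 1*80 = 2 - 80 = -78)
233 + K*212 = 233 - 78*212 = 233 - 16536 = -16303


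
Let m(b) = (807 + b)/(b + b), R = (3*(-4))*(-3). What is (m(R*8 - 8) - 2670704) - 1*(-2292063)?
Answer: -212037873/560 ≈ -3.7864e+5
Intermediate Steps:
R = 36 (R = -12*(-3) = 36)
m(b) = (807 + b)/(2*b) (m(b) = (807 + b)/((2*b)) = (807 + b)*(1/(2*b)) = (807 + b)/(2*b))
(m(R*8 - 8) - 2670704) - 1*(-2292063) = ((807 + (36*8 - 8))/(2*(36*8 - 8)) - 2670704) - 1*(-2292063) = ((807 + (288 - 8))/(2*(288 - 8)) - 2670704) + 2292063 = ((½)*(807 + 280)/280 - 2670704) + 2292063 = ((½)*(1/280)*1087 - 2670704) + 2292063 = (1087/560 - 2670704) + 2292063 = -1495593153/560 + 2292063 = -212037873/560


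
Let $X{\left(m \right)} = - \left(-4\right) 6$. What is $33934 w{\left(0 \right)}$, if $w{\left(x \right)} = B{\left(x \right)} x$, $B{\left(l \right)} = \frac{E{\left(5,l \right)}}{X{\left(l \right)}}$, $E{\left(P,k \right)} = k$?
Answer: $0$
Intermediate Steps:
$X{\left(m \right)} = 24$ ($X{\left(m \right)} = \left(-1\right) \left(-24\right) = 24$)
$B{\left(l \right)} = \frac{l}{24}$
$w{\left(x \right)} = \frac{x^{2}}{24}$ ($w{\left(x \right)} = \frac{x}{24} x = \frac{x^{2}}{24}$)
$33934 w{\left(0 \right)} = 33934 \frac{0^{2}}{24} = 33934 \cdot \frac{1}{24} \cdot 0 = 33934 \cdot 0 = 0$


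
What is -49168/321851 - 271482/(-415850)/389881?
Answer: -3985809740111809/26091175394818175 ≈ -0.15276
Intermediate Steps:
-49168/321851 - 271482/(-415850)/389881 = -49168*1/321851 - 271482*(-1/415850)*(1/389881) = -49168/321851 + (135741/207925)*(1/389881) = -49168/321851 + 135741/81066006925 = -3985809740111809/26091175394818175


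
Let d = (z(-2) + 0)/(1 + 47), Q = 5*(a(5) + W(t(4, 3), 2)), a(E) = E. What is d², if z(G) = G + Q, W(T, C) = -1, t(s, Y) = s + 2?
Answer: 9/64 ≈ 0.14063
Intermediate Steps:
t(s, Y) = 2 + s
Q = 20 (Q = 5*(5 - 1) = 5*4 = 20)
z(G) = 20 + G (z(G) = G + 20 = 20 + G)
d = 3/8 (d = ((20 - 2) + 0)/(1 + 47) = (18 + 0)/48 = 18*(1/48) = 3/8 ≈ 0.37500)
d² = (3/8)² = 9/64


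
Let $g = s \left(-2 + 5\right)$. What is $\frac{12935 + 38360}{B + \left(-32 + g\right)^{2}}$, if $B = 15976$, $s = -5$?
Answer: $\frac{10259}{3637} \approx 2.8207$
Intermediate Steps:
$g = -15$ ($g = - 5 \left(-2 + 5\right) = \left(-5\right) 3 = -15$)
$\frac{12935 + 38360}{B + \left(-32 + g\right)^{2}} = \frac{12935 + 38360}{15976 + \left(-32 - 15\right)^{2}} = \frac{51295}{15976 + \left(-47\right)^{2}} = \frac{51295}{15976 + 2209} = \frac{51295}{18185} = 51295 \cdot \frac{1}{18185} = \frac{10259}{3637}$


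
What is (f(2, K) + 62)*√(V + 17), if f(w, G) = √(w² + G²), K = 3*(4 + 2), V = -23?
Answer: 2*I*√6*(31 + √82) ≈ 196.23*I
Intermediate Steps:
K = 18 (K = 3*6 = 18)
f(w, G) = √(G² + w²)
(f(2, K) + 62)*√(V + 17) = (√(18² + 2²) + 62)*√(-23 + 17) = (√(324 + 4) + 62)*√(-6) = (√328 + 62)*(I*√6) = (2*√82 + 62)*(I*√6) = (62 + 2*√82)*(I*√6) = I*√6*(62 + 2*√82)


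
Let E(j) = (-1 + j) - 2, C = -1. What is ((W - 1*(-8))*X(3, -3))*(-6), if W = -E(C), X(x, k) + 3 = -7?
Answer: 720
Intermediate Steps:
X(x, k) = -10 (X(x, k) = -3 - 7 = -10)
E(j) = -3 + j
W = 4 (W = -(-3 - 1) = -1*(-4) = 4)
((W - 1*(-8))*X(3, -3))*(-6) = ((4 - 1*(-8))*(-10))*(-6) = ((4 + 8)*(-10))*(-6) = (12*(-10))*(-6) = -120*(-6) = 720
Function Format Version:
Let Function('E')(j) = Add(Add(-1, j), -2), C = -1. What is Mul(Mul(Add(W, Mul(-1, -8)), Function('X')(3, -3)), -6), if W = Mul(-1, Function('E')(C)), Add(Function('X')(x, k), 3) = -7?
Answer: 720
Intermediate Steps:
Function('X')(x, k) = -10 (Function('X')(x, k) = Add(-3, -7) = -10)
Function('E')(j) = Add(-3, j)
W = 4 (W = Mul(-1, Add(-3, -1)) = Mul(-1, -4) = 4)
Mul(Mul(Add(W, Mul(-1, -8)), Function('X')(3, -3)), -6) = Mul(Mul(Add(4, Mul(-1, -8)), -10), -6) = Mul(Mul(Add(4, 8), -10), -6) = Mul(Mul(12, -10), -6) = Mul(-120, -6) = 720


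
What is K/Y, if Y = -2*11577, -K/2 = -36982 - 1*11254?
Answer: -48236/11577 ≈ -4.1665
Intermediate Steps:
K = 96472 (K = -2*(-36982 - 1*11254) = -2*(-36982 - 11254) = -2*(-48236) = 96472)
Y = -23154
K/Y = 96472/(-23154) = 96472*(-1/23154) = -48236/11577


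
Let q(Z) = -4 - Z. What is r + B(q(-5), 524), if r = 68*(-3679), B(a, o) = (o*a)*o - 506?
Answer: 23898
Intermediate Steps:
B(a, o) = -506 + a*o² (B(a, o) = (a*o)*o - 506 = a*o² - 506 = -506 + a*o²)
r = -250172
r + B(q(-5), 524) = -250172 + (-506 + (-4 - 1*(-5))*524²) = -250172 + (-506 + (-4 + 5)*274576) = -250172 + (-506 + 1*274576) = -250172 + (-506 + 274576) = -250172 + 274070 = 23898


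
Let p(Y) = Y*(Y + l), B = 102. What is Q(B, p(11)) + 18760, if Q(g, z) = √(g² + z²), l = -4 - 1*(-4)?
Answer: 18760 + √25045 ≈ 18918.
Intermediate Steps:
l = 0 (l = -4 + 4 = 0)
p(Y) = Y² (p(Y) = Y*(Y + 0) = Y*Y = Y²)
Q(B, p(11)) + 18760 = √(102² + (11²)²) + 18760 = √(10404 + 121²) + 18760 = √(10404 + 14641) + 18760 = √25045 + 18760 = 18760 + √25045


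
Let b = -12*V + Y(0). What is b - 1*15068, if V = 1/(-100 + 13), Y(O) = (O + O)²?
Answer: -436968/29 ≈ -15068.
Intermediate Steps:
Y(O) = 4*O² (Y(O) = (2*O)² = 4*O²)
V = -1/87 (V = 1/(-87) = -1/87 ≈ -0.011494)
b = 4/29 (b = -12*(-1/87) + 4*0² = 4/29 + 4*0 = 4/29 + 0 = 4/29 ≈ 0.13793)
b - 1*15068 = 4/29 - 1*15068 = 4/29 - 15068 = -436968/29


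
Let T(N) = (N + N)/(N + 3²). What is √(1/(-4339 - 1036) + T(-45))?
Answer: √11555390/2150 ≈ 1.5811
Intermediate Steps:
T(N) = 2*N/(9 + N) (T(N) = (2*N)/(N + 9) = (2*N)/(9 + N) = 2*N/(9 + N))
√(1/(-4339 - 1036) + T(-45)) = √(1/(-4339 - 1036) + 2*(-45)/(9 - 45)) = √(1/(-5375) + 2*(-45)/(-36)) = √(-1/5375 + 2*(-45)*(-1/36)) = √(-1/5375 + 5/2) = √(26873/10750) = √11555390/2150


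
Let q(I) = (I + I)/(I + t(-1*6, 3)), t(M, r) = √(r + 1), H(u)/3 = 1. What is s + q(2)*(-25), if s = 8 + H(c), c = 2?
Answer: -14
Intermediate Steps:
H(u) = 3 (H(u) = 3*1 = 3)
s = 11 (s = 8 + 3 = 11)
t(M, r) = √(1 + r)
q(I) = 2*I/(2 + I) (q(I) = (I + I)/(I + √(1 + 3)) = (2*I)/(I + √4) = (2*I)/(I + 2) = (2*I)/(2 + I) = 2*I/(2 + I))
s + q(2)*(-25) = 11 + (2*2/(2 + 2))*(-25) = 11 + (2*2/4)*(-25) = 11 + (2*2*(¼))*(-25) = 11 + 1*(-25) = 11 - 25 = -14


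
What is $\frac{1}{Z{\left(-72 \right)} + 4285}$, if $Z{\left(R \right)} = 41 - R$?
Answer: $\frac{1}{4398} \approx 0.00022738$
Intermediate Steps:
$\frac{1}{Z{\left(-72 \right)} + 4285} = \frac{1}{\left(41 - -72\right) + 4285} = \frac{1}{\left(41 + 72\right) + 4285} = \frac{1}{113 + 4285} = \frac{1}{4398}$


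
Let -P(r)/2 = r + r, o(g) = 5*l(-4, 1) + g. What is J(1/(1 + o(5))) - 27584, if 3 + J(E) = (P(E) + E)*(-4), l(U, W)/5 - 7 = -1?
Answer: -358630/13 ≈ -27587.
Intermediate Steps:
l(U, W) = 30 (l(U, W) = 35 + 5*(-1) = 35 - 5 = 30)
o(g) = 150 + g (o(g) = 5*30 + g = 150 + g)
P(r) = -4*r (P(r) = -2*(r + r) = -4*r)
J(E) = -3 + 12*E (J(E) = -3 + (-4*E + E)*(-4) = -3 - 3*E*(-4) = -3 + 12*E)
J(1/(1 + o(5))) - 27584 = (-3 + 12/(1 + (150 + 5))) - 27584 = (-3 + 12/(1 + 155)) - 27584 = (-3 + 12/156) - 27584 = (-3 + 12*(1/156)) - 27584 = (-3 + 1/13) - 27584 = -38/13 - 27584 = -358630/13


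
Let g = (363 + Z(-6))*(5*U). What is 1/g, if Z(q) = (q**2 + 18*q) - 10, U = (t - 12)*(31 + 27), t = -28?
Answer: -1/3259600 ≈ -3.0679e-7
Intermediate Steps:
U = -2320 (U = (-28 - 12)*(31 + 27) = -40*58 = -2320)
Z(q) = -10 + q**2 + 18*q
g = -3259600 (g = (363 + (-10 + (-6)**2 + 18*(-6)))*(5*(-2320)) = (363 + (-10 + 36 - 108))*(-11600) = (363 - 82)*(-11600) = 281*(-11600) = -3259600)
1/g = 1/(-3259600) = -1/3259600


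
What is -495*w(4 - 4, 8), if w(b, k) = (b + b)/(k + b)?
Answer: 0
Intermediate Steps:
w(b, k) = 2*b/(b + k) (w(b, k) = (2*b)/(b + k) = 2*b/(b + k))
-495*w(4 - 4, 8) = -990*(4 - 4)/((4 - 4) + 8) = -990*0/(0 + 8) = -990*0/8 = -495*0 = 0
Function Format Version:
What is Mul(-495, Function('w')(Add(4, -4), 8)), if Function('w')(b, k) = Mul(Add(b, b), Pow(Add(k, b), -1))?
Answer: 0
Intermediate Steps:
Function('w')(b, k) = Mul(2, b, Pow(Add(b, k), -1)) (Function('w')(b, k) = Mul(Mul(2, b), Pow(Add(b, k), -1)) = Mul(2, b, Pow(Add(b, k), -1)))
Mul(-495, Function('w')(Add(4, -4), 8)) = Mul(-495, Mul(2, Add(4, -4), Pow(Add(Add(4, -4), 8), -1))) = Mul(-495, Mul(2, 0, Pow(Add(0, 8), -1))) = Mul(-495, Mul(2, 0, Pow(8, -1))) = Mul(-495, Mul(2, 0, Rational(1, 8))) = Mul(-495, 0) = 0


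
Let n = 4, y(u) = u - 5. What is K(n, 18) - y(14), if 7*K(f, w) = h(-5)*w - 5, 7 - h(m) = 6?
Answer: -50/7 ≈ -7.1429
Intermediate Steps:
y(u) = -5 + u
h(m) = 1 (h(m) = 7 - 1*6 = 7 - 6 = 1)
K(f, w) = -5/7 + w/7 (K(f, w) = (1*w - 5)/7 = (w - 5)/7 = (-5 + w)/7 = -5/7 + w/7)
K(n, 18) - y(14) = (-5/7 + (⅐)*18) - (-5 + 14) = (-5/7 + 18/7) - 1*9 = 13/7 - 9 = -50/7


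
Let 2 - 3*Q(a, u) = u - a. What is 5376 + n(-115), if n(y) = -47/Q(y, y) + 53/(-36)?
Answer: 190945/36 ≈ 5304.0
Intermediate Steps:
Q(a, u) = 2/3 - u/3 + a/3 (Q(a, u) = 2/3 - (u - a)/3 = 2/3 + (-u/3 + a/3) = 2/3 - u/3 + a/3)
n(y) = -2591/36 (n(y) = -47/(2/3 - y/3 + y/3) + 53/(-36) = -47/2/3 + 53*(-1/36) = -47*3/2 - 53/36 = -141/2 - 53/36 = -2591/36)
5376 + n(-115) = 5376 - 2591/36 = 190945/36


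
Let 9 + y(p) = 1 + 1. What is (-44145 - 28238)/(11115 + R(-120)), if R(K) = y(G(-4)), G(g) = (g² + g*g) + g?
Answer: -72383/11108 ≈ -6.5163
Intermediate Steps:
G(g) = g + 2*g² (G(g) = (g² + g²) + g = 2*g² + g = g + 2*g²)
y(p) = -7 (y(p) = -9 + (1 + 1) = -9 + 2 = -7)
R(K) = -7
(-44145 - 28238)/(11115 + R(-120)) = (-44145 - 28238)/(11115 - 7) = -72383/11108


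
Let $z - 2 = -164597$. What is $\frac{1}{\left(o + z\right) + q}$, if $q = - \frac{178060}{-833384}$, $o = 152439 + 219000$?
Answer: $\frac{208346}{43095164539} \approx 4.8346 \cdot 10^{-6}$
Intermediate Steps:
$o = 371439$
$z = -164595$ ($z = 2 - 164597 = -164595$)
$q = \frac{44515}{208346}$ ($q = \left(-178060\right) \left(- \frac{1}{833384}\right) = \frac{44515}{208346} \approx 0.21366$)
$\frac{1}{\left(o + z\right) + q} = \frac{1}{\left(371439 - 164595\right) + \frac{44515}{208346}} = \frac{1}{206844 + \frac{44515}{208346}} = \frac{1}{\frac{43095164539}{208346}} = \frac{208346}{43095164539}$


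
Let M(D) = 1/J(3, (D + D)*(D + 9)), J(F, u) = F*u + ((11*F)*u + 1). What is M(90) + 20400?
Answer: 13087028401/641521 ≈ 20400.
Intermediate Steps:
J(F, u) = 1 + 12*F*u (J(F, u) = F*u + (11*F*u + 1) = F*u + (1 + 11*F*u) = 1 + 12*F*u)
M(D) = 1/(1 + 72*D*(9 + D)) (M(D) = 1/(1 + 12*3*((D + D)*(D + 9))) = 1/(1 + 12*3*((2*D)*(9 + D))) = 1/(1 + 12*3*(2*D*(9 + D))) = 1/(1 + 72*D*(9 + D)))
M(90) + 20400 = 1/(1 + 72*90*(9 + 90)) + 20400 = 1/(1 + 72*90*99) + 20400 = 1/(1 + 641520) + 20400 = 1/641521 + 20400 = 13087028401/641521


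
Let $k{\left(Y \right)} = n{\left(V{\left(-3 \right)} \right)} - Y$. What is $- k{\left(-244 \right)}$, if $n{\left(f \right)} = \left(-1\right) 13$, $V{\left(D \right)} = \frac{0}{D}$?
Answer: $-231$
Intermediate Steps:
$V{\left(D \right)} = 0$
$n{\left(f \right)} = -13$
$k{\left(Y \right)} = -13 - Y$
$- k{\left(-244 \right)} = - (-13 - -244) = - (-13 + 244) = \left(-1\right) 231 = -231$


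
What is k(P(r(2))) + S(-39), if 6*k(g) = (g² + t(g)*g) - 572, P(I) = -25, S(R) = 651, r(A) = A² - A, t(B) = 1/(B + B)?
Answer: 7919/12 ≈ 659.92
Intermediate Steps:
t(B) = 1/(2*B)
k(g) = -381/4 + g²/6 (k(g) = ((g² + (1/(2*g))*g) - 572)/6 = ((g² + ½) - 572)/6 = ((½ + g²) - 572)/6 = (-1143/2 + g²)/6 = -381/4 + g²/6)
k(P(r(2))) + S(-39) = (-381/4 + (⅙)*(-25)²) + 651 = (-381/4 + (⅙)*625) + 651 = (-381/4 + 625/6) + 651 = 107/12 + 651 = 7919/12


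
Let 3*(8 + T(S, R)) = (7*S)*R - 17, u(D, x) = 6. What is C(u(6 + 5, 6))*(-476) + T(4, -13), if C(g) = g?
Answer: -2991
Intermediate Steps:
T(S, R) = -41/3 + 7*R*S/3 (T(S, R) = -8 + ((7*S)*R - 17)/3 = -8 + (7*R*S - 17)/3 = -8 + (-17 + 7*R*S)/3 = -8 + (-17/3 + 7*R*S/3) = -41/3 + 7*R*S/3)
C(u(6 + 5, 6))*(-476) + T(4, -13) = 6*(-476) + (-41/3 + (7/3)*(-13)*4) = -2856 + (-41/3 - 364/3) = -2856 - 135 = -2991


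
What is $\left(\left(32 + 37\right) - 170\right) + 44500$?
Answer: $44399$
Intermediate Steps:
$\left(\left(32 + 37\right) - 170\right) + 44500 = \left(69 - 170\right) + 44500 = -101 + 44500 = 44399$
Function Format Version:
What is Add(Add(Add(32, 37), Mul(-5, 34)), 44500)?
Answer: 44399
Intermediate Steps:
Add(Add(Add(32, 37), Mul(-5, 34)), 44500) = Add(Add(69, -170), 44500) = Add(-101, 44500) = 44399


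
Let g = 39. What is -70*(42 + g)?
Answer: -5670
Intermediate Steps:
-70*(42 + g) = -70*(42 + 39) = -70*81 = -5670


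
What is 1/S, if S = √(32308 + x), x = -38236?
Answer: -I*√1482/2964 ≈ -0.012988*I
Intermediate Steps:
S = 2*I*√1482 (S = √(32308 - 38236) = √(-5928) = 2*I*√1482 ≈ 76.994*I)
1/S = 1/(2*I*√1482) = -I*√1482/2964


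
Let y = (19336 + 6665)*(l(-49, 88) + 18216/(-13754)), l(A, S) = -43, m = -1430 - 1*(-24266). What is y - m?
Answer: -351419217/299 ≈ -1.1753e+6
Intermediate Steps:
m = 22836 (m = -1430 + 24266 = 22836)
y = -344591253/299 (y = (19336 + 6665)*(-43 + 18216/(-13754)) = 26001*(-43 + 18216*(-1/13754)) = 26001*(-43 - 396/299) = 26001*(-13253/299) = -344591253/299 ≈ -1.1525e+6)
y - m = -344591253/299 - 1*22836 = -344591253/299 - 22836 = -351419217/299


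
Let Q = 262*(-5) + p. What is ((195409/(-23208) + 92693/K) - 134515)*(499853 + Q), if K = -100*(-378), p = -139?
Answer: -306337235573503222/4569075 ≈ -6.7046e+10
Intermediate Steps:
K = 37800
Q = -1449 (Q = 262*(-5) - 139 = -1310 - 139 = -1449)
((195409/(-23208) + 92693/K) - 134515)*(499853 + Q) = ((195409/(-23208) + 92693/37800) - 134515)*(499853 - 1449) = ((195409*(-1/23208) + 92693*(1/37800)) - 134515)*498404 = ((-195409/23208 + 92693/37800) - 134515)*498404 = (-54533761/9138150 - 134515)*498404 = -1229272781011/9138150*498404 = -306337235573503222/4569075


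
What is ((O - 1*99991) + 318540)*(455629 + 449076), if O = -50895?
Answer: 151677412070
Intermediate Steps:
((O - 1*99991) + 318540)*(455629 + 449076) = ((-50895 - 1*99991) + 318540)*(455629 + 449076) = ((-50895 - 99991) + 318540)*904705 = (-150886 + 318540)*904705 = 167654*904705 = 151677412070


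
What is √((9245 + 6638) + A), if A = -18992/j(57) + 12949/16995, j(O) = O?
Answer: √1621421109653730/322905 ≈ 124.70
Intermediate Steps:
A = -107343649/322905 (A = -18992/57 + 12949/16995 = -107343649/322905 ≈ -332.43)
√((9245 + 6638) + A) = √((9245 + 6638) - 107343649/322905) = √(15883 - 107343649/322905) = √(5021356466/322905) = √1621421109653730/322905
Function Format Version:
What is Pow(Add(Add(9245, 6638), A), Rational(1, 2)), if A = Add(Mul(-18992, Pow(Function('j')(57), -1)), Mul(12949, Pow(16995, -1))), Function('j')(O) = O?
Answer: Mul(Rational(1, 322905), Pow(1621421109653730, Rational(1, 2))) ≈ 124.70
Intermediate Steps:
A = Rational(-107343649, 322905) (A = Add(Mul(-18992, Pow(57, -1)), Mul(12949, Pow(16995, -1))) = Add(Mul(-18992, Rational(1, 57)), Mul(12949, Rational(1, 16995))) = Add(Rational(-18992, 57), Rational(12949, 16995)) = Rational(-107343649, 322905) ≈ -332.43)
Pow(Add(Add(9245, 6638), A), Rational(1, 2)) = Pow(Add(Add(9245, 6638), Rational(-107343649, 322905)), Rational(1, 2)) = Pow(Add(15883, Rational(-107343649, 322905)), Rational(1, 2)) = Pow(Rational(5021356466, 322905), Rational(1, 2)) = Mul(Rational(1, 322905), Pow(1621421109653730, Rational(1, 2)))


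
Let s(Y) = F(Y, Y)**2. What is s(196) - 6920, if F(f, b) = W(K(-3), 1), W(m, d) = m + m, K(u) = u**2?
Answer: -6596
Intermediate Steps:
W(m, d) = 2*m
F(f, b) = 18 (F(f, b) = 2*(-3)**2 = 2*9 = 18)
s(Y) = 324 (s(Y) = 18**2 = 324)
s(196) - 6920 = 324 - 6920 = -6596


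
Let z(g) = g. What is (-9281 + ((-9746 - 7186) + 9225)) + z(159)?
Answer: -16829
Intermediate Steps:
(-9281 + ((-9746 - 7186) + 9225)) + z(159) = (-9281 + ((-9746 - 7186) + 9225)) + 159 = (-9281 + (-16932 + 9225)) + 159 = (-9281 - 7707) + 159 = -16988 + 159 = -16829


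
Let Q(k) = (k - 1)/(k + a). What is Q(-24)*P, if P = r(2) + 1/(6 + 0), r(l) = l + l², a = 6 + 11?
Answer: 925/42 ≈ 22.024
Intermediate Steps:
a = 17
Q(k) = (-1 + k)/(17 + k) (Q(k) = (k - 1)/(k + 17) = (-1 + k)/(17 + k))
P = 37/6 (P = 2*(1 + 2) + 1/(6 + 0) = 2*3 + 1/6 = 6 + ⅙ = 37/6 ≈ 6.1667)
Q(-24)*P = ((-1 - 24)/(17 - 24))*(37/6) = (-25/(-7))*(37/6) = -⅐*(-25)*(37/6) = (25/7)*(37/6) = 925/42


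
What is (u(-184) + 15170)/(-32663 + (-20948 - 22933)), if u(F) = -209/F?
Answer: -2791489/14084096 ≈ -0.19820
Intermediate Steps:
(u(-184) + 15170)/(-32663 + (-20948 - 22933)) = (-209/(-184) + 15170)/(-32663 + (-20948 - 22933)) = (-209*(-1/184) + 15170)/(-32663 - 43881) = (209/184 + 15170)/(-76544) = (2791489/184)*(-1/76544) = -2791489/14084096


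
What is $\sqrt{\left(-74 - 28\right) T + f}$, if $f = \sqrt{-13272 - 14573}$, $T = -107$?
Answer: $\sqrt{10914 + i \sqrt{27845}} \approx 104.47 + 0.7986 i$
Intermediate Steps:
$f = i \sqrt{27845}$ ($f = \sqrt{-27845} = i \sqrt{27845} \approx 166.87 i$)
$\sqrt{\left(-74 - 28\right) T + f} = \sqrt{\left(-74 - 28\right) \left(-107\right) + i \sqrt{27845}} = \sqrt{\left(-102\right) \left(-107\right) + i \sqrt{27845}} = \sqrt{10914 + i \sqrt{27845}}$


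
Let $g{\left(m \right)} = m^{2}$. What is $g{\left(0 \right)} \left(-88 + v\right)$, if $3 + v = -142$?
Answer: $0$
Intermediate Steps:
$v = -145$ ($v = -3 - 142 = -145$)
$g{\left(0 \right)} \left(-88 + v\right) = 0^{2} \left(-88 - 145\right) = 0 \left(-233\right) = 0$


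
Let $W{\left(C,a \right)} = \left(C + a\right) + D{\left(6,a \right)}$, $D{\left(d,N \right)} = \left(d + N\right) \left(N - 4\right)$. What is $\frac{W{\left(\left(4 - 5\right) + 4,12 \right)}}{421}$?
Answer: $\frac{159}{421} \approx 0.37767$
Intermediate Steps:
$D{\left(d,N \right)} = \left(-4 + N\right) \left(N + d\right)$ ($D{\left(d,N \right)} = \left(N + d\right) \left(-4 + N\right) = \left(-4 + N\right) \left(N + d\right)$)
$W{\left(C,a \right)} = -24 + C + a^{2} + 3 a$ ($W{\left(C,a \right)} = \left(C + a\right) + \left(a^{2} - 4 a - 24 + a 6\right) = \left(C + a\right) + \left(a^{2} - 4 a - 24 + 6 a\right) = \left(C + a\right) + \left(-24 + a^{2} + 2 a\right) = -24 + C + a^{2} + 3 a$)
$\frac{W{\left(\left(4 - 5\right) + 4,12 \right)}}{421} = \frac{-24 + \left(\left(4 - 5\right) + 4\right) + 12^{2} + 3 \cdot 12}{421} = \left(-24 + \left(-1 + 4\right) + 144 + 36\right) \frac{1}{421} = \left(-24 + 3 + 144 + 36\right) \frac{1}{421} = 159 \cdot \frac{1}{421} = \frac{159}{421}$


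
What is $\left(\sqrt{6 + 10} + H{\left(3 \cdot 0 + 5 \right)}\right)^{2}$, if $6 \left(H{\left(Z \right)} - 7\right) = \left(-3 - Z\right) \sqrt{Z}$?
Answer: $\frac{1169}{9} - \frac{88 \sqrt{5}}{3} \approx 64.298$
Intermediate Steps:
$H{\left(Z \right)} = 7 + \frac{\sqrt{Z} \left(-3 - Z\right)}{6}$ ($H{\left(Z \right)} = 7 + \frac{\left(-3 - Z\right) \sqrt{Z}}{6} = 7 + \frac{\sqrt{Z} \left(-3 - Z\right)}{6}$)
$\left(\sqrt{6 + 10} + H{\left(3 \cdot 0 + 5 \right)}\right)^{2} = \left(\sqrt{6 + 10} - \left(-7 + \frac{\sqrt{3 \cdot 0 + 5}}{2} + \frac{\left(3 \cdot 0 + 5\right)^{\frac{3}{2}}}{6}\right)\right)^{2} = \left(\sqrt{16} - \left(-7 + \frac{\sqrt{0 + 5}}{2} + \frac{\left(0 + 5\right)^{\frac{3}{2}}}{6}\right)\right)^{2} = \left(4 - \left(-7 + \frac{\sqrt{5}}{2} + \frac{5 \sqrt{5}}{6}\right)\right)^{2} = \left(4 - \left(-7 + \frac{\sqrt{5}}{2} + \frac{1}{6} \cdot 5 \sqrt{5}\right)\right)^{2} = \left(4 - \left(-7 + \frac{4 \sqrt{5}}{3}\right)\right)^{2} = \left(4 + \left(7 - \frac{4 \sqrt{5}}{3}\right)\right)^{2} = \left(11 - \frac{4 \sqrt{5}}{3}\right)^{2}$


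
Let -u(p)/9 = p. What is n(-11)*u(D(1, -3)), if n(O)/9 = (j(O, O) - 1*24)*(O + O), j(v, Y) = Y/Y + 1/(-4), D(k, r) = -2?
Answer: 82863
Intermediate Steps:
j(v, Y) = 3/4 (j(v, Y) = 1 + 1*(-1/4) = 1 - 1/4 = 3/4)
n(O) = -837*O/2 (n(O) = 9*((3/4 - 1*24)*(O + O)) = 9*((3/4 - 24)*(2*O)) = 9*(-93*O/2) = -837*O/2)
u(p) = -9*p
n(-11)*u(D(1, -3)) = (-837/2*(-11))*(-9*(-2)) = (9207/2)*18 = 82863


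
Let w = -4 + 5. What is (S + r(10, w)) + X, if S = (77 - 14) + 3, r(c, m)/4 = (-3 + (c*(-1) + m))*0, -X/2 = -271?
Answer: 608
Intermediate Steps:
X = 542 (X = -2*(-271) = 542)
w = 1
r(c, m) = 0 (r(c, m) = 4*((-3 + (c*(-1) + m))*0) = 4*((-3 + (-c + m))*0) = 4*((-3 + (m - c))*0) = 4*((-3 + m - c)*0) = 4*0 = 0)
S = 66 (S = 63 + 3 = 66)
(S + r(10, w)) + X = (66 + 0) + 542 = 66 + 542 = 608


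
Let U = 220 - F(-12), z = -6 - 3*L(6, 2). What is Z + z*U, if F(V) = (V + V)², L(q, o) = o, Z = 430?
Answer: 4702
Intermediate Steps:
F(V) = 4*V² (F(V) = (2*V)² = 4*V²)
z = -12 (z = -6 - 3*2 = -6 - 6 = -12)
U = -356 (U = 220 - 4*(-12)² = 220 - 4*144 = 220 - 1*576 = 220 - 576 = -356)
Z + z*U = 430 - 12*(-356) = 430 + 4272 = 4702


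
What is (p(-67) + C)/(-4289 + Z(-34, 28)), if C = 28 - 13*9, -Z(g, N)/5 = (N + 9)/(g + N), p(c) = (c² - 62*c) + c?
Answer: -50922/25549 ≈ -1.9931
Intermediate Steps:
p(c) = c² - 61*c
Z(g, N) = -5*(9 + N)/(N + g) (Z(g, N) = -5*(N + 9)/(g + N) = -5*(9 + N)/(N + g))
C = -89 (C = 28 - 117 = -89)
(p(-67) + C)/(-4289 + Z(-34, 28)) = (-67*(-61 - 67) - 89)/(-4289 + 5*(-9 - 1*28)/(28 - 34)) = (-67*(-128) - 89)/(-4289 + 5*(-9 - 28)/(-6)) = (8576 - 89)/(-4289 + 5*(-⅙)*(-37)) = 8487/(-4289 + 185/6) = 8487/(-25549/6) = 8487*(-6/25549) = -50922/25549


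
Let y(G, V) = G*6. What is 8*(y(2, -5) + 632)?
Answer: 5152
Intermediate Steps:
y(G, V) = 6*G
8*(y(2, -5) + 632) = 8*(6*2 + 632) = 8*(12 + 632) = 8*644 = 5152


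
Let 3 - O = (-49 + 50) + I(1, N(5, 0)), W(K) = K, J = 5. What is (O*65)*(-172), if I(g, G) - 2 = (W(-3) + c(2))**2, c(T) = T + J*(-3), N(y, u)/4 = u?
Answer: 2862080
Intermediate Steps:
N(y, u) = 4*u
c(T) = -15 + T (c(T) = T + 5*(-3) = T - 15 = -15 + T)
I(g, G) = 258 (I(g, G) = 2 + (-3 + (-15 + 2))**2 = 2 + (-3 - 13)**2 = 2 + (-16)**2 = 2 + 256 = 258)
O = -256 (O = 3 - ((-49 + 50) + 258) = 3 - (1 + 258) = 3 - 1*259 = 3 - 259 = -256)
(O*65)*(-172) = -256*65*(-172) = -16640*(-172) = 2862080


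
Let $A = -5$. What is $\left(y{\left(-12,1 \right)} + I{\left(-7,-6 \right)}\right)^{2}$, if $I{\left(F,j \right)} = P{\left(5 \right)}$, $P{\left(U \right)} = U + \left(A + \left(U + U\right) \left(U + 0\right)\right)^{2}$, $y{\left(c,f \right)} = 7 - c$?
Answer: $4198401$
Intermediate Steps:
$P{\left(U \right)} = U + \left(-5 + 2 U^{2}\right)^{2}$ ($P{\left(U \right)} = U + \left(-5 + \left(U + U\right) \left(U + 0\right)\right)^{2} = U + \left(-5 + 2 U U\right)^{2} = U + \left(-5 + 2 U^{2}\right)^{2}$)
$I{\left(F,j \right)} = 2030$ ($I{\left(F,j \right)} = 5 + \left(-5 + 2 \cdot 5^{2}\right)^{2} = 5 + \left(-5 + 2 \cdot 25\right)^{2} = 5 + \left(-5 + 50\right)^{2} = 5 + 45^{2} = 5 + 2025 = 2030$)
$\left(y{\left(-12,1 \right)} + I{\left(-7,-6 \right)}\right)^{2} = \left(\left(7 - -12\right) + 2030\right)^{2} = \left(\left(7 + 12\right) + 2030\right)^{2} = \left(19 + 2030\right)^{2} = 2049^{2} = 4198401$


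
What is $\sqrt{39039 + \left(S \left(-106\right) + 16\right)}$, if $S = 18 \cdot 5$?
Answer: $\sqrt{29515} \approx 171.8$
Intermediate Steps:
$S = 90$
$\sqrt{39039 + \left(S \left(-106\right) + 16\right)} = \sqrt{39039 + \left(90 \left(-106\right) + 16\right)} = \sqrt{39039 + \left(-9540 + 16\right)} = \sqrt{39039 - 9524} = \sqrt{29515}$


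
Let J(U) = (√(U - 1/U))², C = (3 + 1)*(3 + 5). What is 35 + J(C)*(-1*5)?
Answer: -3995/32 ≈ -124.84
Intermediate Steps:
C = 32 (C = 4*8 = 32)
J(U) = U - 1/U
35 + J(C)*(-1*5) = 35 + (32 - 1/32)*(-1*5) = 35 + (32 - 1*1/32)*(-5) = 35 + (32 - 1/32)*(-5) = 35 + (1023/32)*(-5) = 35 - 5115/32 = -3995/32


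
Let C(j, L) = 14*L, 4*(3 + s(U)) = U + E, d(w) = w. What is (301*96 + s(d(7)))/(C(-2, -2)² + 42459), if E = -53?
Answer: 57763/86486 ≈ 0.66789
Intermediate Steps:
s(U) = -65/4 + U/4 (s(U) = -3 + (U - 53)/4 = -3 + (-53 + U)/4 = -3 + (-53/4 + U/4) = -65/4 + U/4)
(301*96 + s(d(7)))/(C(-2, -2)² + 42459) = (301*96 + (-65/4 + (¼)*7))/((14*(-2))² + 42459) = (28896 + (-65/4 + 7/4))/((-28)² + 42459) = (28896 - 29/2)/(784 + 42459) = (57763/2)/43243 = (57763/2)*(1/43243) = 57763/86486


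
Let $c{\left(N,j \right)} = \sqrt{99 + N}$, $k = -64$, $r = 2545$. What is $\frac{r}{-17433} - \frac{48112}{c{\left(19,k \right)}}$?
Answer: $- \frac{2545}{17433} - \frac{24056 \sqrt{118}}{59} \approx -4429.2$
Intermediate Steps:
$\frac{r}{-17433} - \frac{48112}{c{\left(19,k \right)}} = \frac{2545}{-17433} - \frac{48112}{\sqrt{99 + 19}} = 2545 \left(- \frac{1}{17433}\right) - \frac{48112}{\sqrt{118}} = - \frac{2545}{17433} - 48112 \frac{\sqrt{118}}{118} = - \frac{2545}{17433} - \frac{24056 \sqrt{118}}{59}$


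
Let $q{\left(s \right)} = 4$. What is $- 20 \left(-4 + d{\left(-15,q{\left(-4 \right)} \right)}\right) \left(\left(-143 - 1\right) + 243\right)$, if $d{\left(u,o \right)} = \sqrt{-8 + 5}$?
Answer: $7920 - 1980 i \sqrt{3} \approx 7920.0 - 3429.5 i$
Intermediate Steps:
$d{\left(u,o \right)} = i \sqrt{3}$ ($d{\left(u,o \right)} = \sqrt{-3} = i \sqrt{3}$)
$- 20 \left(-4 + d{\left(-15,q{\left(-4 \right)} \right)}\right) \left(\left(-143 - 1\right) + 243\right) = - 20 \left(-4 + i \sqrt{3}\right) \left(\left(-143 - 1\right) + 243\right) = - 20 \left(-4 + i \sqrt{3}\right) \left(-144 + 243\right) = - 20 \left(-4 + i \sqrt{3}\right) 99 = - 20 \left(-396 + 99 i \sqrt{3}\right) = 7920 - 1980 i \sqrt{3}$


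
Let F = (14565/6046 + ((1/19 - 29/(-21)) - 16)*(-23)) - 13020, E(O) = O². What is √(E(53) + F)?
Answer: I*√57458726512833702/2412354 ≈ 99.366*I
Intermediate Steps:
F = -30594832549/2412354 (F = (14565*(1/6046) + ((1*(1/19) - 29*(-1/21)) - 16)*(-23)) - 13020 = (14565/6046 + ((1/19 + 29/21) - 16)*(-23)) - 13020 = (14565/6046 + (572/399 - 16)*(-23)) - 13020 = (14565/6046 - 5812/399*(-23)) - 13020 = (14565/6046 + 133676/399) - 13020 = 814016531/2412354 - 13020 = -30594832549/2412354 ≈ -12683.)
√(E(53) + F) = √(53² - 30594832549/2412354) = √(2809 - 30594832549/2412354) = √(-23818530163/2412354) = I*√57458726512833702/2412354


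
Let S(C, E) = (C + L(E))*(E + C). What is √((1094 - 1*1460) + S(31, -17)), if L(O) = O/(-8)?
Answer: √391/2 ≈ 9.8869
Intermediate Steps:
L(O) = -O/8 (L(O) = O*(-⅛) = -O/8)
S(C, E) = (C + E)*(C - E/8) (S(C, E) = (C - E/8)*(E + C) = (C - E/8)*(C + E) = (C + E)*(C - E/8))
√((1094 - 1*1460) + S(31, -17)) = √((1094 - 1*1460) + (31² - ⅛*(-17)² + (7/8)*31*(-17))) = √((1094 - 1460) + (961 - ⅛*289 - 3689/8)) = √(-366 + (961 - 289/8 - 3689/8)) = √(-366 + 1855/4) = √(391/4) = √391/2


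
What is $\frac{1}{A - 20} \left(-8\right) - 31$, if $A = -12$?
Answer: $- \frac{123}{4} \approx -30.75$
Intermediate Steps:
$\frac{1}{A - 20} \left(-8\right) - 31 = \frac{1}{-12 - 20} \left(-8\right) - 31 = \frac{1}{-32} \left(-8\right) - 31 = \left(- \frac{1}{32}\right) \left(-8\right) - 31 = \frac{1}{4} - 31 = - \frac{123}{4}$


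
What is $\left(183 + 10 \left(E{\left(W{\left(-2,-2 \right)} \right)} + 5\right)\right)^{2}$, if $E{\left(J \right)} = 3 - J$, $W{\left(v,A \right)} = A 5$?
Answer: $131769$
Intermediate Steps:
$W{\left(v,A \right)} = 5 A$
$\left(183 + 10 \left(E{\left(W{\left(-2,-2 \right)} \right)} + 5\right)\right)^{2} = \left(183 + 10 \left(\left(3 - 5 \left(-2\right)\right) + 5\right)\right)^{2} = \left(183 + 10 \left(\left(3 - -10\right) + 5\right)\right)^{2} = \left(183 + 10 \left(\left(3 + 10\right) + 5\right)\right)^{2} = \left(183 + 10 \left(13 + 5\right)\right)^{2} = \left(183 + 10 \cdot 18\right)^{2} = \left(183 + 180\right)^{2} = 363^{2} = 131769$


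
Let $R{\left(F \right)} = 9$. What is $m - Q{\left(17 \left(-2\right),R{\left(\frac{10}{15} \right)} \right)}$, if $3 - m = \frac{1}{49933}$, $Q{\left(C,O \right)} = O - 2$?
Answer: $- \frac{199733}{49933} \approx -4.0$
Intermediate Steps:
$Q{\left(C,O \right)} = -2 + O$ ($Q{\left(C,O \right)} = O - 2 = -2 + O$)
$m = \frac{149798}{49933}$ ($m = 3 - \frac{1}{49933} = \frac{149798}{49933} \approx 3.0$)
$m - Q{\left(17 \left(-2\right),R{\left(\frac{10}{15} \right)} \right)} = \frac{149798}{49933} - \left(-2 + 9\right) = \frac{149798}{49933} - 7 = - \frac{199733}{49933}$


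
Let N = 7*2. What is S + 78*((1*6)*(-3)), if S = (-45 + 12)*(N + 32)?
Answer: -2922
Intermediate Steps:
N = 14
S = -1518 (S = (-45 + 12)*(14 + 32) = -33*46 = -1518)
S + 78*((1*6)*(-3)) = -1518 + 78*((1*6)*(-3)) = -1518 + 78*(6*(-3)) = -1518 + 78*(-18) = -1518 - 1404 = -2922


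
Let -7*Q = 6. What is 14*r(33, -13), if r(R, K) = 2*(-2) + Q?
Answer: -68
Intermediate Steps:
Q = -6/7 (Q = -1/7*6 = -6/7 ≈ -0.85714)
r(R, K) = -34/7 (r(R, K) = 2*(-2) - 6/7 = -4 - 6/7 = -34/7)
14*r(33, -13) = 14*(-34/7) = -68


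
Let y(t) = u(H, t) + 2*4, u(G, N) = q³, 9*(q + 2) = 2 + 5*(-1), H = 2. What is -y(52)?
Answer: 127/27 ≈ 4.7037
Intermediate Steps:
q = -7/3 (q = -2 + (2 + 5*(-1))/9 = -2 + (2 - 5)/9 = -2 + (⅑)*(-3) = -2 - ⅓ = -7/3 ≈ -2.3333)
u(G, N) = -343/27 (u(G, N) = (-7/3)³ = -343/27)
y(t) = -127/27 (y(t) = -343/27 + 2*4 = -343/27 + 8 = -127/27)
-y(52) = -1*(-127/27) = 127/27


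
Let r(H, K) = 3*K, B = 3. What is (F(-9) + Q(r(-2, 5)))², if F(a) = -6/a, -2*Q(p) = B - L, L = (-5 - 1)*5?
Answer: 9025/36 ≈ 250.69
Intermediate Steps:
L = -30 (L = -6*5 = -30)
Q(p) = -33/2 (Q(p) = -(3 - 1*(-30))/2 = -(3 + 30)/2 = -½*33 = -33/2)
(F(-9) + Q(r(-2, 5)))² = (-6/(-9) - 33/2)² = (-6*(-⅑) - 33/2)² = (⅔ - 33/2)² = (-95/6)² = 9025/36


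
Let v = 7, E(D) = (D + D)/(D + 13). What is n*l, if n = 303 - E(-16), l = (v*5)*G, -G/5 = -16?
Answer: 2455600/3 ≈ 8.1853e+5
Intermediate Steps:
E(D) = 2*D/(13 + D) (E(D) = (2*D)/(13 + D) = 2*D/(13 + D))
G = 80 (G = -5*(-16) = 80)
l = 2800 (l = (7*5)*80 = 35*80 = 2800)
n = 877/3 (n = 303 - 2*(-16)/(13 - 16) = 303 - 2*(-16)/(-3) = 303 - 2*(-16)*(-1)/3 = 303 - 1*32/3 = 303 - 32/3 = 877/3 ≈ 292.33)
n*l = (877/3)*2800 = 2455600/3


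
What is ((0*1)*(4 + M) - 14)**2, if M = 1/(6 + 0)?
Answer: 196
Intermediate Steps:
M = 1/6 ≈ 0.16667
((0*1)*(4 + M) - 14)**2 = ((0*1)*(4 + 1/6) - 14)**2 = (0*(25/6) - 14)**2 = (0 - 14)**2 = (-14)**2 = 196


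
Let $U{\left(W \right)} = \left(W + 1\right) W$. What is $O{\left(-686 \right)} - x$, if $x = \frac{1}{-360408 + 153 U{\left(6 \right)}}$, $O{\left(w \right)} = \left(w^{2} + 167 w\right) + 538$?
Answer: $\frac{126220069705}{353982} \approx 3.5657 \cdot 10^{5}$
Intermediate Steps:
$U{\left(W \right)} = W \left(1 + W\right)$ ($U{\left(W \right)} = \left(1 + W\right) W = W \left(1 + W\right)$)
$O{\left(w \right)} = 538 + w^{2} + 167 w$
$x = - \frac{1}{353982}$ ($x = \frac{1}{-360408 + 153 \cdot 6 \left(1 + 6\right)} = \frac{1}{-360408 + 153 \cdot 6 \cdot 7} = \frac{1}{-360408 + 153 \cdot 42} = \frac{1}{-360408 + 6426} = \frac{1}{-353982} = - \frac{1}{353982} \approx -2.825 \cdot 10^{-6}$)
$O{\left(-686 \right)} - x = \left(538 + \left(-686\right)^{2} + 167 \left(-686\right)\right) - - \frac{1}{353982} = \left(538 + 470596 - 114562\right) + \frac{1}{353982} = 356572 + \frac{1}{353982} = \frac{126220069705}{353982}$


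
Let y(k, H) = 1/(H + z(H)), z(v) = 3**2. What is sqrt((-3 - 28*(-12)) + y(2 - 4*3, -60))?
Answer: sqrt(866082)/51 ≈ 18.248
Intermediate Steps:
z(v) = 9
y(k, H) = 1/(9 + H) (y(k, H) = 1/(H + 9) = 1/(9 + H))
sqrt((-3 - 28*(-12)) + y(2 - 4*3, -60)) = sqrt((-3 - 28*(-12)) + 1/(9 - 60)) = sqrt((-3 + 336) + 1/(-51)) = sqrt(333 - 1/51) = sqrt(16982/51) = sqrt(866082)/51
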